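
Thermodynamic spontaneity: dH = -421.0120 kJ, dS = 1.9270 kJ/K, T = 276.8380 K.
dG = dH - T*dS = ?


T*dS = 276.8380 * 1.9270 = 533.4668 kJ
dG = -421.0120 - 533.4668 = -954.4788 kJ (spontaneous)

dG = -954.4788 kJ, spontaneous


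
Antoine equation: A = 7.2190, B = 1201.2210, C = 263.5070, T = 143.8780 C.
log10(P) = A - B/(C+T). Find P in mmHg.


C+T = 407.3850
B/(C+T) = 2.9486
log10(P) = 7.2190 - 2.9486 = 4.2704
P = 10^4.2704 = 18637.4410 mmHg

18637.4410 mmHg


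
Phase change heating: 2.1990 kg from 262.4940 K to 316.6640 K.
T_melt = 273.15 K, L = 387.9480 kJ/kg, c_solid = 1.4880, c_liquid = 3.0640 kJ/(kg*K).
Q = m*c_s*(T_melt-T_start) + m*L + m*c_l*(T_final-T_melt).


Q1 (sensible, solid) = 2.1990 * 1.4880 * 10.6560 = 34.8676 kJ
Q2 (latent) = 2.1990 * 387.9480 = 853.0977 kJ
Q3 (sensible, liquid) = 2.1990 * 3.0640 * 43.5140 = 293.1858 kJ
Q_total = 1181.1511 kJ

1181.1511 kJ


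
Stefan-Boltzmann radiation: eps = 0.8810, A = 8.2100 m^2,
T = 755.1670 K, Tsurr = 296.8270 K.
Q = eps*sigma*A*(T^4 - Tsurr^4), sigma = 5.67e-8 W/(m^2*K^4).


T^4 = 3.2522e+11
Tsurr^4 = 7.7627e+09
Q = 0.8810 * 5.67e-8 * 8.2100 * 3.1745e+11 = 130191.3299 W

130191.3299 W


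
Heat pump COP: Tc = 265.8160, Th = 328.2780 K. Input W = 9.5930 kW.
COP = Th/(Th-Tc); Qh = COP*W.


COP = 328.2780 / 62.4620 = 5.2556
Qh = 5.2556 * 9.5930 = 50.4174 kW

COP = 5.2556, Qh = 50.4174 kW


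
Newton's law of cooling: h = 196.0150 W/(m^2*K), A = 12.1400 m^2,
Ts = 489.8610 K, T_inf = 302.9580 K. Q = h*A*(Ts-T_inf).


dT = 186.9030 K
Q = 196.0150 * 12.1400 * 186.9030 = 444758.5094 W

444758.5094 W


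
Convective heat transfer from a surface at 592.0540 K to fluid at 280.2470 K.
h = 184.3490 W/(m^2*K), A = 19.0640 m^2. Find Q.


dT = 311.8070 K
Q = 184.3490 * 19.0640 * 311.8070 = 1095823.6680 W

1095823.6680 W


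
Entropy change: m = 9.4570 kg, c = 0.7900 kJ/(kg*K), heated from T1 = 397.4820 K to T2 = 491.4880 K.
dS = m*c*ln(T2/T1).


T2/T1 = 1.2365
ln(T2/T1) = 0.2123
dS = 9.4570 * 0.7900 * 0.2123 = 1.5860 kJ/K

1.5860 kJ/K


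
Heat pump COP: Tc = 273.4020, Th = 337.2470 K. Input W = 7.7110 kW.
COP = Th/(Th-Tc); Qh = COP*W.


COP = 337.2470 / 63.8450 = 5.2823
Qh = 5.2823 * 7.7110 = 40.7316 kW

COP = 5.2823, Qh = 40.7316 kW


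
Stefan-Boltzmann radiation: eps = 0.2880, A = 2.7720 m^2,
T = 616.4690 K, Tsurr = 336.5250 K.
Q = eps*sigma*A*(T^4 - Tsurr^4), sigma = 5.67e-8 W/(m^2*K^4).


T^4 = 1.4443e+11
Tsurr^4 = 1.2825e+10
Q = 0.2880 * 5.67e-8 * 2.7720 * 1.3160e+11 = 5956.9828 W

5956.9828 W


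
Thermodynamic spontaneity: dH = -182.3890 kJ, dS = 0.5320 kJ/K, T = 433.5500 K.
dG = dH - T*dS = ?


T*dS = 433.5500 * 0.5320 = 230.6486 kJ
dG = -182.3890 - 230.6486 = -413.0376 kJ (spontaneous)

dG = -413.0376 kJ, spontaneous


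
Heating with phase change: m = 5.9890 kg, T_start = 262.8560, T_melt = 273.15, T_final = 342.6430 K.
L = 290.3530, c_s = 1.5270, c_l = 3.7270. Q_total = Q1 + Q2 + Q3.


Q1 (sensible, solid) = 5.9890 * 1.5270 * 10.2940 = 94.1407 kJ
Q2 (latent) = 5.9890 * 290.3530 = 1738.9241 kJ
Q3 (sensible, liquid) = 5.9890 * 3.7270 * 69.4930 = 1551.1535 kJ
Q_total = 3384.2183 kJ

3384.2183 kJ


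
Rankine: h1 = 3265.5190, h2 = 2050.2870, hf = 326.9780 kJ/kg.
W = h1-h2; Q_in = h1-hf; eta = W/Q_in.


W = 1215.2320 kJ/kg
Q_in = 2938.5410 kJ/kg
eta = 0.4135 = 41.3549%

eta = 41.3549%


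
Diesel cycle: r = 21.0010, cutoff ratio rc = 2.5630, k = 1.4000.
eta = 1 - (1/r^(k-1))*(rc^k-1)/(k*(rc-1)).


r^(k-1) = 3.3798
rc^k = 3.7346
eta = 0.6302 = 63.0243%

63.0243%


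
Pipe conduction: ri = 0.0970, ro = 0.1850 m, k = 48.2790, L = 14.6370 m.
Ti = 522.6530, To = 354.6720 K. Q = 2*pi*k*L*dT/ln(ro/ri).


dT = 167.9810 K
ln(ro/ri) = 0.6456
Q = 2*pi*48.2790*14.6370*167.9810 / 0.6456 = 1155198.6710 W

1155198.6710 W


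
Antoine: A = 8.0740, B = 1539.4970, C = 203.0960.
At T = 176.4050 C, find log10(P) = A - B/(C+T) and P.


C+T = 379.5010
B/(C+T) = 4.0566
log10(P) = 8.0740 - 4.0566 = 4.0174
P = 10^4.0174 = 10407.9477 mmHg

10407.9477 mmHg


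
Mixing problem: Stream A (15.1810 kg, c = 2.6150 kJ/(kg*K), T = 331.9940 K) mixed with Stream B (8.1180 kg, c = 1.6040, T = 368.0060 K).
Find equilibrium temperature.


num = 17971.5086
den = 52.7196
Tf = 340.8886 K

340.8886 K


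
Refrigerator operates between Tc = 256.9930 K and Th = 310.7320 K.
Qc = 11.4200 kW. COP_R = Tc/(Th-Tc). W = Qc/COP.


COP = 256.9930 / 53.7390 = 4.7822
W = 11.4200 / 4.7822 = 2.3880 kW

COP = 4.7822, W = 2.3880 kW


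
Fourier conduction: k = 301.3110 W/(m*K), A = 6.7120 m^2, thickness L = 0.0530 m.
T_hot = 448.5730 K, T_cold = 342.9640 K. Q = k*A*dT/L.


dT = 105.6090 K
Q = 301.3110 * 6.7120 * 105.6090 / 0.0530 = 4029878.8984 W

4029878.8984 W


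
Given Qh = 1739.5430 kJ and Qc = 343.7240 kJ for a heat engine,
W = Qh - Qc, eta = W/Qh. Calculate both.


W = 1739.5430 - 343.7240 = 1395.8190 kJ
eta = 1395.8190 / 1739.5430 = 0.8024 = 80.2406%

W = 1395.8190 kJ, eta = 80.2406%


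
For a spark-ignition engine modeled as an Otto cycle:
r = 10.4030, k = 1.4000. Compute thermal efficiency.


r^(k-1) = 2.5519
eta = 1 - 1/2.5519 = 0.6081 = 60.8135%

60.8135%


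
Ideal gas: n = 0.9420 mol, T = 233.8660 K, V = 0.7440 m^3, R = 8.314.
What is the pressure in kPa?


P = nRT/V = 0.9420 * 8.314 * 233.8660 / 0.7440
= 1831.5889 / 0.7440 = 2461.8131 Pa = 2.4618 kPa

2.4618 kPa


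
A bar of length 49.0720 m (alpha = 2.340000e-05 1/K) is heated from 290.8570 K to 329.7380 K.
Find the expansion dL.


dT = 38.8810 K
dL = 2.340000e-05 * 49.0720 * 38.8810 = 0.044646 m
L_final = 49.116646 m

dL = 0.044646 m


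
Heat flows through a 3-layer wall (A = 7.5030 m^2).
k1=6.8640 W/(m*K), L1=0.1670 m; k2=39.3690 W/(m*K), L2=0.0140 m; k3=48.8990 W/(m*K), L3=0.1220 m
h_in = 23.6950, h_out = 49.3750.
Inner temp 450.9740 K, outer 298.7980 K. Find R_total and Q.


R_conv_in = 1/(23.6950*7.5030) = 0.0056
R_1 = 0.1670/(6.8640*7.5030) = 0.0032
R_2 = 0.0140/(39.3690*7.5030) = 4.7396e-05
R_3 = 0.1220/(48.8990*7.5030) = 0.0003
R_conv_out = 1/(49.3750*7.5030) = 0.0027
R_total = 0.0119 K/W
Q = 152.1760 / 0.0119 = 12737.8461 W

R_total = 0.0119 K/W, Q = 12737.8461 W


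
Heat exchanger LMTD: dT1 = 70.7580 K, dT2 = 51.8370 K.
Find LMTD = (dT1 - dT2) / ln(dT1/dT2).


dT1/dT2 = 1.3650
ln(dT1/dT2) = 0.3112
LMTD = 18.9210 / 0.3112 = 60.8077 K

60.8077 K


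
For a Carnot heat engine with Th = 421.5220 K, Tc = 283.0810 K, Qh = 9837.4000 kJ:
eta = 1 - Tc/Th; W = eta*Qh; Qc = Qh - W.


eta = 1 - 283.0810/421.5220 = 0.3284
W = 0.3284 * 9837.4000 = 3230.9096 kJ
Qc = 9837.4000 - 3230.9096 = 6606.4904 kJ

eta = 32.8431%, W = 3230.9096 kJ, Qc = 6606.4904 kJ


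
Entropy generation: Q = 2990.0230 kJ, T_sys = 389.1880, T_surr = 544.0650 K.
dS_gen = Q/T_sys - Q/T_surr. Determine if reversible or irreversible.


dS_sys = 2990.0230/389.1880 = 7.6827 kJ/K
dS_surr = -2990.0230/544.0650 = -5.4957 kJ/K
dS_gen = 7.6827 - 5.4957 = 2.1870 kJ/K (irreversible)

dS_gen = 2.1870 kJ/K, irreversible


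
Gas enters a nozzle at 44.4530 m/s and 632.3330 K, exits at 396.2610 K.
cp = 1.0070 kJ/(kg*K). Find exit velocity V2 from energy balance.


dT = 236.0720 K
2*cp*1000*dT = 475449.0080
V1^2 = 1976.0692
V2 = sqrt(477425.0772) = 690.9595 m/s

690.9595 m/s


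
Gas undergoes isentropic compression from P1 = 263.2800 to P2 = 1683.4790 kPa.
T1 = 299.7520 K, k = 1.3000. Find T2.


(k-1)/k = 0.2308
(P2/P1)^exp = 1.5344
T2 = 299.7520 * 1.5344 = 459.9531 K

459.9531 K


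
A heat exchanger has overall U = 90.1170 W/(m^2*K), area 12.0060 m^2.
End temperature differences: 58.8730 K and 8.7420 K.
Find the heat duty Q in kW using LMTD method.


LMTD = 26.2845 K
Q = 90.1170 * 12.0060 * 26.2845 = 28438.4073 W = 28.4384 kW

28.4384 kW


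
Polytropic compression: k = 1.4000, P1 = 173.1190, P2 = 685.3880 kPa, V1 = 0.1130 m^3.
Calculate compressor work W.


(k-1)/k = 0.2857
(P2/P1)^exp = 1.4816
W = 3.5000 * 173.1190 * 0.1130 * (1.4816 - 1) = 32.9767 kJ

32.9767 kJ


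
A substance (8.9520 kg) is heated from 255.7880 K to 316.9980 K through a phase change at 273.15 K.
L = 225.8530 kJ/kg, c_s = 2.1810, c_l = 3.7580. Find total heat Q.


Q1 (sensible, solid) = 8.9520 * 2.1810 * 17.3620 = 338.9811 kJ
Q2 (latent) = 8.9520 * 225.8530 = 2021.8361 kJ
Q3 (sensible, liquid) = 8.9520 * 3.7580 * 43.8480 = 1475.1176 kJ
Q_total = 3835.9347 kJ

3835.9347 kJ


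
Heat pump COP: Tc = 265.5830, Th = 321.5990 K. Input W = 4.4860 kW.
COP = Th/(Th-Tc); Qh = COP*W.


COP = 321.5990 / 56.0160 = 5.7412
Qh = 5.7412 * 4.4860 = 25.7550 kW

COP = 5.7412, Qh = 25.7550 kW


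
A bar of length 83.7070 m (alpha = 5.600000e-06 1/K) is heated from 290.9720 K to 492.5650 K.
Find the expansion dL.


dT = 201.5930 K
dL = 5.600000e-06 * 83.7070 * 201.5930 = 0.094499 m
L_final = 83.801499 m

dL = 0.094499 m


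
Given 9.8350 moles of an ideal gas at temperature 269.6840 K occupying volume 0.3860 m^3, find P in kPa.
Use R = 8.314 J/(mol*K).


P = nRT/V = 9.8350 * 8.314 * 269.6840 / 0.3860
= 22051.5726 / 0.3860 = 57128.4263 Pa = 57.1284 kPa

57.1284 kPa


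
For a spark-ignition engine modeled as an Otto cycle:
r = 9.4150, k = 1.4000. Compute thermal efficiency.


r^(k-1) = 2.4520
eta = 1 - 1/2.4520 = 0.5922 = 59.2177%

59.2177%


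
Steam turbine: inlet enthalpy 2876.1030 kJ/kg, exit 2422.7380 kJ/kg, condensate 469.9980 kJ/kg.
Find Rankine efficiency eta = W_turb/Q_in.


W = 453.3650 kJ/kg
Q_in = 2406.1050 kJ/kg
eta = 0.1884 = 18.8423%

eta = 18.8423%


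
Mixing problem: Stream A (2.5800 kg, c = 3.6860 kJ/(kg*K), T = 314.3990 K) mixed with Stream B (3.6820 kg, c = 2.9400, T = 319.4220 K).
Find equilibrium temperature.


num = 6447.6655
den = 20.3350
Tf = 317.0729 K

317.0729 K


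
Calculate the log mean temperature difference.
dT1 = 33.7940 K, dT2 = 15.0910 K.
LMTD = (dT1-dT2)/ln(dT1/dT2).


dT1/dT2 = 2.2393
ln(dT1/dT2) = 0.8062
LMTD = 18.7030 / 0.8062 = 23.1994 K

23.1994 K


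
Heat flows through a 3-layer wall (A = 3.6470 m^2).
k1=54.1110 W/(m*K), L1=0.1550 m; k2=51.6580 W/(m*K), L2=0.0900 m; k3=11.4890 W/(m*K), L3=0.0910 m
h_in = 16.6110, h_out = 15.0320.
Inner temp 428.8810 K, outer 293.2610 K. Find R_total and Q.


R_conv_in = 1/(16.6110*3.6470) = 0.0165
R_1 = 0.1550/(54.1110*3.6470) = 0.0008
R_2 = 0.0900/(51.6580*3.6470) = 0.0005
R_3 = 0.0910/(11.4890*3.6470) = 0.0022
R_conv_out = 1/(15.0320*3.6470) = 0.0182
R_total = 0.0382 K/W
Q = 135.6200 / 0.0382 = 3551.8489 W

R_total = 0.0382 K/W, Q = 3551.8489 W


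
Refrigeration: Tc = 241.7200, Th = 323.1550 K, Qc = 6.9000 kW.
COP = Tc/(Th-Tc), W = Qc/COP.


COP = 241.7200 / 81.4350 = 2.9683
W = 6.9000 / 2.9683 = 2.3246 kW

COP = 2.9683, W = 2.3246 kW


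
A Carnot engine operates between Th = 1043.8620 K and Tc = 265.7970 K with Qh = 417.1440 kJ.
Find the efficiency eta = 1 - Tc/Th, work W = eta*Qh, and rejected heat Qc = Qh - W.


eta = 1 - 265.7970/1043.8620 = 0.7454
W = 0.7454 * 417.1440 = 310.9273 kJ
Qc = 417.1440 - 310.9273 = 106.2167 kJ

eta = 74.5372%, W = 310.9273 kJ, Qc = 106.2167 kJ


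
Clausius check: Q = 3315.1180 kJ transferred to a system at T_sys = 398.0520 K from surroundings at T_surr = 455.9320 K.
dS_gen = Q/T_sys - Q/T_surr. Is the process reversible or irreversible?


dS_sys = 3315.1180/398.0520 = 8.3284 kJ/K
dS_surr = -3315.1180/455.9320 = -7.2711 kJ/K
dS_gen = 8.3284 - 7.2711 = 1.0573 kJ/K (irreversible)

dS_gen = 1.0573 kJ/K, irreversible


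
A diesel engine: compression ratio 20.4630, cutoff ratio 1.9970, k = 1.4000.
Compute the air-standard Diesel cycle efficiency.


r^(k-1) = 3.3449
rc^k = 2.6335
eta = 0.6501 = 65.0134%

65.0134%


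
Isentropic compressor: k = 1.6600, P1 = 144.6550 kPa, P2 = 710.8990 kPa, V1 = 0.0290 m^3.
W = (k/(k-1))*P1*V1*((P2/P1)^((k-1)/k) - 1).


(k-1)/k = 0.3976
(P2/P1)^exp = 1.8833
W = 2.5152 * 144.6550 * 0.0290 * (1.8833 - 1) = 9.3199 kJ

9.3199 kJ


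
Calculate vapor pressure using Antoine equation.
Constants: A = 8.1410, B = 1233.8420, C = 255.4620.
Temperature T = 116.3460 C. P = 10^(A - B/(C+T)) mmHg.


C+T = 371.8080
B/(C+T) = 3.3185
log10(P) = 8.1410 - 3.3185 = 4.8225
P = 10^4.8225 = 66451.9393 mmHg

66451.9393 mmHg


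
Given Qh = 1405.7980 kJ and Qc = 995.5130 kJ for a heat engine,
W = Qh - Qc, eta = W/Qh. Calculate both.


W = 1405.7980 - 995.5130 = 410.2850 kJ
eta = 410.2850 / 1405.7980 = 0.2919 = 29.1852%

W = 410.2850 kJ, eta = 29.1852%


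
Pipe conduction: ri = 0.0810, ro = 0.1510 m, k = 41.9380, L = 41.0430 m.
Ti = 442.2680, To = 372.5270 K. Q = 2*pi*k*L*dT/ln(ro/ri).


dT = 69.7410 K
ln(ro/ri) = 0.6228
Q = 2*pi*41.9380*41.0430*69.7410 / 0.6228 = 1211001.9790 W

1211001.9790 W


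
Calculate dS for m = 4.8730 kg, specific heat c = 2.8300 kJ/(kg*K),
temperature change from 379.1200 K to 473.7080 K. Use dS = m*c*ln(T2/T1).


T2/T1 = 1.2495
ln(T2/T1) = 0.2227
dS = 4.8730 * 2.8300 * 0.2227 = 3.0717 kJ/K

3.0717 kJ/K


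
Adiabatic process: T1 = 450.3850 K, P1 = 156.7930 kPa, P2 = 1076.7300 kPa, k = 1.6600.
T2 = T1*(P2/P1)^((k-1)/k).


(k-1)/k = 0.3976
(P2/P1)^exp = 2.1513
T2 = 450.3850 * 2.1513 = 968.9015 K

968.9015 K


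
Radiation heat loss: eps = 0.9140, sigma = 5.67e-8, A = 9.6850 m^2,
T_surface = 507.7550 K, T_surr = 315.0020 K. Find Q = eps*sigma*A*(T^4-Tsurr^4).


T^4 = 6.6469e+10
Tsurr^4 = 9.8459e+09
Q = 0.9140 * 5.67e-8 * 9.6850 * 5.6623e+10 = 28419.7458 W

28419.7458 W


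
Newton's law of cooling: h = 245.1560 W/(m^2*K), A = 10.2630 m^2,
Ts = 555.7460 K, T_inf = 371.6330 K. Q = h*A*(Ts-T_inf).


dT = 184.1130 K
Q = 245.1560 * 10.2630 * 184.1130 = 463234.9412 W

463234.9412 W


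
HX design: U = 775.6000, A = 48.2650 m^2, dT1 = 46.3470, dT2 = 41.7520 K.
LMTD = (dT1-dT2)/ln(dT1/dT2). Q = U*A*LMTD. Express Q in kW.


LMTD = 44.0095 K
Q = 775.6000 * 48.2650 * 44.0095 = 1647467.3417 W = 1647.4673 kW

1647.4673 kW


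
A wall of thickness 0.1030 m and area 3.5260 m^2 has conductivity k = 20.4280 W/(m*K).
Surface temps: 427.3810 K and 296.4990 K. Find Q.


dT = 130.8820 K
Q = 20.4280 * 3.5260 * 130.8820 / 0.1030 = 91527.3430 W

91527.3430 W


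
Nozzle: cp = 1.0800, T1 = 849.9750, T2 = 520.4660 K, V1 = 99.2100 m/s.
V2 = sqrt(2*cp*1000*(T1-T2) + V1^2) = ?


dT = 329.5090 K
2*cp*1000*dT = 711739.4400
V1^2 = 9842.6241
V2 = sqrt(721582.0641) = 849.4599 m/s

849.4599 m/s


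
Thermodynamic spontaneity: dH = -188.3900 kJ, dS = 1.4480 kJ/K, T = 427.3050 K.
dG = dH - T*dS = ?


T*dS = 427.3050 * 1.4480 = 618.7376 kJ
dG = -188.3900 - 618.7376 = -807.1276 kJ (spontaneous)

dG = -807.1276 kJ, spontaneous


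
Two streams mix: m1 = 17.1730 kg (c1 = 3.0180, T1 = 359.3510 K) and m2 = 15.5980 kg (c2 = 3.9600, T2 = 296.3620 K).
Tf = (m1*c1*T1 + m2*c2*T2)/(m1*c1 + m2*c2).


num = 36930.1963
den = 113.5962
Tf = 325.1006 K

325.1006 K


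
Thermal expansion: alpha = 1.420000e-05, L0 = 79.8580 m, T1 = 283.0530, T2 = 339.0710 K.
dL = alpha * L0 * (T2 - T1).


dT = 56.0180 K
dL = 1.420000e-05 * 79.8580 * 56.0180 = 0.063523 m
L_final = 79.921523 m

dL = 0.063523 m


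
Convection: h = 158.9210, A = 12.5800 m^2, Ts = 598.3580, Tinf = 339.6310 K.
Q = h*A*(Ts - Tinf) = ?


dT = 258.7270 K
Q = 158.9210 * 12.5800 * 258.7270 = 517253.7919 W

517253.7919 W


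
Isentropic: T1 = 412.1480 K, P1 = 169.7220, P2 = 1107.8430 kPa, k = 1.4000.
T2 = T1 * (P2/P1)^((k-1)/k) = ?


(k-1)/k = 0.2857
(P2/P1)^exp = 1.7092
T2 = 412.1480 * 1.7092 = 704.4271 K

704.4271 K


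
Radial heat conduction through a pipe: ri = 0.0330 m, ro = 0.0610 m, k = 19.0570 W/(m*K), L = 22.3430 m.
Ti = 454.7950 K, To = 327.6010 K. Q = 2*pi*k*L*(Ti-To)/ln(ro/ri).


dT = 127.1940 K
ln(ro/ri) = 0.6144
Q = 2*pi*19.0570*22.3430*127.1940 / 0.6144 = 553879.2889 W

553879.2889 W


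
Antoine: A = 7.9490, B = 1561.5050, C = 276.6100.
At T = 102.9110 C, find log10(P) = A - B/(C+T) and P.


C+T = 379.5210
B/(C+T) = 4.1144
log10(P) = 7.9490 - 4.1144 = 3.8346
P = 10^3.8346 = 6832.6629 mmHg

6832.6629 mmHg


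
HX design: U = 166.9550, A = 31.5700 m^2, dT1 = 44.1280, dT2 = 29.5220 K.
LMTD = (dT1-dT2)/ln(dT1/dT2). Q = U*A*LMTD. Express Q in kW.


LMTD = 36.3371 K
Q = 166.9550 * 31.5700 * 36.3371 = 191524.2707 W = 191.5243 kW

191.5243 kW


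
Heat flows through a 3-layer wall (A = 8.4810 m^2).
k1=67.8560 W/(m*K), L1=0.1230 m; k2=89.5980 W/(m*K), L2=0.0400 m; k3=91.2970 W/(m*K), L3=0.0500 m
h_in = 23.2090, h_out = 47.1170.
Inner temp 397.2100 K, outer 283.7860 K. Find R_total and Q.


R_conv_in = 1/(23.2090*8.4810) = 0.0051
R_1 = 0.1230/(67.8560*8.4810) = 0.0002
R_2 = 0.0400/(89.5980*8.4810) = 5.2640e-05
R_3 = 0.0500/(91.2970*8.4810) = 6.4575e-05
R_conv_out = 1/(47.1170*8.4810) = 0.0025
R_total = 0.0079 K/W
Q = 113.4240 / 0.0079 = 14332.3633 W

R_total = 0.0079 K/W, Q = 14332.3633 W


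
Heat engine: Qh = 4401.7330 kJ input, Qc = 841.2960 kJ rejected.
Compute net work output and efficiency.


W = 4401.7330 - 841.2960 = 3560.4370 kJ
eta = 3560.4370 / 4401.7330 = 0.8089 = 80.8872%

W = 3560.4370 kJ, eta = 80.8872%


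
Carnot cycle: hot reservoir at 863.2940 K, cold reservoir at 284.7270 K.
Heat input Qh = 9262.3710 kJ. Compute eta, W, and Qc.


eta = 1 - 284.7270/863.2940 = 0.6702
W = 0.6702 * 9262.3710 = 6207.5054 kJ
Qc = 9262.3710 - 6207.5054 = 3054.8656 kJ

eta = 67.0185%, W = 6207.5054 kJ, Qc = 3054.8656 kJ


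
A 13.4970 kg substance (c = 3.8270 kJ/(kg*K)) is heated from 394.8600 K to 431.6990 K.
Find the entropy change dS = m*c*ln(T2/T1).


T2/T1 = 1.0933
ln(T2/T1) = 0.0892
dS = 13.4970 * 3.8270 * 0.0892 = 4.6073 kJ/K

4.6073 kJ/K


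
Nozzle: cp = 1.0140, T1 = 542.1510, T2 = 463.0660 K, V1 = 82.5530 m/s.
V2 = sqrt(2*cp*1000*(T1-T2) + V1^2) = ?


dT = 79.0850 K
2*cp*1000*dT = 160384.3800
V1^2 = 6814.9978
V2 = sqrt(167199.3778) = 408.9002 m/s

408.9002 m/s


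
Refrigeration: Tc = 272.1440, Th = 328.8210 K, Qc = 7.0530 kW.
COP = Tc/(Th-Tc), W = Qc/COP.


COP = 272.1440 / 56.6770 = 4.8017
W = 7.0530 / 4.8017 = 1.4689 kW

COP = 4.8017, W = 1.4689 kW


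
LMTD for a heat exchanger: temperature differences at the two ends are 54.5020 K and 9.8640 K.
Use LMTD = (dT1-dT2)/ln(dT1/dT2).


dT1/dT2 = 5.5253
ln(dT1/dT2) = 1.7093
LMTD = 44.6380 / 1.7093 = 26.1141 K

26.1141 K


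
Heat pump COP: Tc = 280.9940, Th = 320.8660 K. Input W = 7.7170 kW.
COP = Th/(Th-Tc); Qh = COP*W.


COP = 320.8660 / 39.8720 = 8.0474
Qh = 8.0474 * 7.7170 = 62.1018 kW

COP = 8.0474, Qh = 62.1018 kW


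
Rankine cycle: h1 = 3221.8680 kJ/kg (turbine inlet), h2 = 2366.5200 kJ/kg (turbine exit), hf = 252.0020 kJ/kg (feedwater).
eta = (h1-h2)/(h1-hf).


W = 855.3480 kJ/kg
Q_in = 2969.8660 kJ/kg
eta = 0.2880 = 28.8009%

eta = 28.8009%


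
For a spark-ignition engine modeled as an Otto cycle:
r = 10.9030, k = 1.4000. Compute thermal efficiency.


r^(k-1) = 2.6003
eta = 1 - 1/2.6003 = 0.6154 = 61.5425%

61.5425%


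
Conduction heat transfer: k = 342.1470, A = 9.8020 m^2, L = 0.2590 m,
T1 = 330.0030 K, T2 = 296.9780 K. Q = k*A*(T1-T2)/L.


dT = 33.0250 K
Q = 342.1470 * 9.8020 * 33.0250 / 0.2590 = 427632.2958 W

427632.2958 W


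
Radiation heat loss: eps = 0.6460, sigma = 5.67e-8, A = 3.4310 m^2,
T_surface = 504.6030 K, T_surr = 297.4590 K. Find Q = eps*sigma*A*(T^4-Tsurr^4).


T^4 = 6.4833e+10
Tsurr^4 = 7.8290e+09
Q = 0.6460 * 5.67e-8 * 3.4310 * 5.7004e+10 = 7163.8249 W

7163.8249 W


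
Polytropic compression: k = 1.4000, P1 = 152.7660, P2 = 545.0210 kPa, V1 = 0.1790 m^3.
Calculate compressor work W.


(k-1)/k = 0.2857
(P2/P1)^exp = 1.4382
W = 3.5000 * 152.7660 * 0.1790 * (1.4382 - 1) = 41.9409 kJ

41.9409 kJ


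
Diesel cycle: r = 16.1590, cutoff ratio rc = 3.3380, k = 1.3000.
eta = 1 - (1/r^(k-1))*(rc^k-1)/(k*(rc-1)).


r^(k-1) = 2.3042
rc^k = 4.7922
eta = 0.4585 = 45.8528%

45.8528%


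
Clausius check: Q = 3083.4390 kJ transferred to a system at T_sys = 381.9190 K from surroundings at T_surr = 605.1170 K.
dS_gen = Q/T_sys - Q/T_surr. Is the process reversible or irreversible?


dS_sys = 3083.4390/381.9190 = 8.0735 kJ/K
dS_surr = -3083.4390/605.1170 = -5.0956 kJ/K
dS_gen = 8.0735 - 5.0956 = 2.9779 kJ/K (irreversible)

dS_gen = 2.9779 kJ/K, irreversible


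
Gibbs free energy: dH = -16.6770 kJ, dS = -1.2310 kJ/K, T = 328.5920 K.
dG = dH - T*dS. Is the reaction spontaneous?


T*dS = 328.5920 * -1.2310 = -404.4968 kJ
dG = -16.6770 + 404.4968 = 387.8198 kJ (non-spontaneous)

dG = 387.8198 kJ, non-spontaneous


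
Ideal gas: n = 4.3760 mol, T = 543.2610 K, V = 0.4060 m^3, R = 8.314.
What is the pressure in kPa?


P = nRT/V = 4.3760 * 8.314 * 543.2610 / 0.4060
= 19764.9565 / 0.4060 = 48682.1588 Pa = 48.6822 kPa

48.6822 kPa


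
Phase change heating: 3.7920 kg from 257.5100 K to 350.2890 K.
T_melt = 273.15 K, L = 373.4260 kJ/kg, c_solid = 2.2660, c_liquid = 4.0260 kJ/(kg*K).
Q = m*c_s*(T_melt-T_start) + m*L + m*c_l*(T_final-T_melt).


Q1 (sensible, solid) = 3.7920 * 2.2660 * 15.6400 = 134.3894 kJ
Q2 (latent) = 3.7920 * 373.4260 = 1416.0314 kJ
Q3 (sensible, liquid) = 3.7920 * 4.0260 * 77.1390 = 1177.6496 kJ
Q_total = 2728.0704 kJ

2728.0704 kJ


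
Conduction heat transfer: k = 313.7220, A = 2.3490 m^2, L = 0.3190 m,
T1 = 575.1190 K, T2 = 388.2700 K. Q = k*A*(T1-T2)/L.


dT = 186.8490 K
Q = 313.7220 * 2.3490 * 186.8490 / 0.3190 = 431646.3637 W

431646.3637 W


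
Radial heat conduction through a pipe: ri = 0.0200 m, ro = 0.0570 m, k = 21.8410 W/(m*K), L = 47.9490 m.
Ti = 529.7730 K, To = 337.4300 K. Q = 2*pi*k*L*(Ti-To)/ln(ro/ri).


dT = 192.3430 K
ln(ro/ri) = 1.0473
Q = 2*pi*21.8410*47.9490*192.3430 / 1.0473 = 1208451.8388 W

1208451.8388 W


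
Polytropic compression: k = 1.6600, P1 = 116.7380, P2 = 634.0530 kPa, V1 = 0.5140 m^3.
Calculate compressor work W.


(k-1)/k = 0.3976
(P2/P1)^exp = 1.9597
W = 2.5152 * 116.7380 * 0.5140 * (1.9597 - 1) = 144.8388 kJ

144.8388 kJ


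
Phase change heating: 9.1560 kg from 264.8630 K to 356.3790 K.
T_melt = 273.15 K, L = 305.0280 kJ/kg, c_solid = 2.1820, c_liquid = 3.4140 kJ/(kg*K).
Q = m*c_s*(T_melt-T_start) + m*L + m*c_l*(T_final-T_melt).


Q1 (sensible, solid) = 9.1560 * 2.1820 * 8.2870 = 165.5609 kJ
Q2 (latent) = 9.1560 * 305.0280 = 2792.8364 kJ
Q3 (sensible, liquid) = 9.1560 * 3.4140 * 83.2290 = 2601.6207 kJ
Q_total = 5560.0180 kJ

5560.0180 kJ


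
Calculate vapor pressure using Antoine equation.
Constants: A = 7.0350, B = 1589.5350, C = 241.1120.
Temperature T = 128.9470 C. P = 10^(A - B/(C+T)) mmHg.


C+T = 370.0590
B/(C+T) = 4.2954
log10(P) = 7.0350 - 4.2954 = 2.7396
P = 10^2.7396 = 549.0911 mmHg

549.0911 mmHg


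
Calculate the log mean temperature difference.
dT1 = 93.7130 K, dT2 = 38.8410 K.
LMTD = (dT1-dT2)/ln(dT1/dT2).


dT1/dT2 = 2.4127
ln(dT1/dT2) = 0.8808
LMTD = 54.8720 / 0.8808 = 62.3007 K

62.3007 K


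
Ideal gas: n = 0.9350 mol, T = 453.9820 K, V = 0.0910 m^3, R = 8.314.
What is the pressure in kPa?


P = nRT/V = 0.9350 * 8.314 * 453.9820 / 0.0910
= 3529.0699 / 0.0910 = 38780.9883 Pa = 38.7810 kPa

38.7810 kPa


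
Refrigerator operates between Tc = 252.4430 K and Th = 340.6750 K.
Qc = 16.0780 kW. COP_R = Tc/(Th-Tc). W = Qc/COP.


COP = 252.4430 / 88.2320 = 2.8611
W = 16.0780 / 2.8611 = 5.6195 kW

COP = 2.8611, W = 5.6195 kW


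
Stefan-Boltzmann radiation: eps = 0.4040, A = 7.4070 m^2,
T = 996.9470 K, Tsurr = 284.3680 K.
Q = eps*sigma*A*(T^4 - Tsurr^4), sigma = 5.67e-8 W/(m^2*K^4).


T^4 = 9.8784e+11
Tsurr^4 = 6.5392e+09
Q = 0.4040 * 5.67e-8 * 7.4070 * 9.8130e+11 = 166498.6129 W

166498.6129 W


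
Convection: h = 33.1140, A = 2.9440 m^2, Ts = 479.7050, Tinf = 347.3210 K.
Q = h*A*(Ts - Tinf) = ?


dT = 132.3840 K
Q = 33.1140 * 2.9440 * 132.3840 = 12905.8006 W

12905.8006 W


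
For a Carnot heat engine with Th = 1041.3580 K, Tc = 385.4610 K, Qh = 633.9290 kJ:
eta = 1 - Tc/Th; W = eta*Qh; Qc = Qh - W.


eta = 1 - 385.4610/1041.3580 = 0.6298
W = 0.6298 * 633.9290 = 399.2788 kJ
Qc = 633.9290 - 399.2788 = 234.6502 kJ

eta = 62.9848%, W = 399.2788 kJ, Qc = 234.6502 kJ


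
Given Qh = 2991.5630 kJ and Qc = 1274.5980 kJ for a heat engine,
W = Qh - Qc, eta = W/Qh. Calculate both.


W = 2991.5630 - 1274.5980 = 1716.9650 kJ
eta = 1716.9650 / 2991.5630 = 0.5739 = 57.3936%

W = 1716.9650 kJ, eta = 57.3936%


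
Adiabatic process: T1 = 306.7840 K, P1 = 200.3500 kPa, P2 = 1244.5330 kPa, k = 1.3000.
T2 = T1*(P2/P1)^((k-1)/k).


(k-1)/k = 0.2308
(P2/P1)^exp = 1.5242
T2 = 306.7840 * 1.5242 = 467.6089 K

467.6089 K


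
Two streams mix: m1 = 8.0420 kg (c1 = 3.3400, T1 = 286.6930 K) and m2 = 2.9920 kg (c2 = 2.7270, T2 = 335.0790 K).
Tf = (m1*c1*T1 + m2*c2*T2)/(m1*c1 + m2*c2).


num = 10434.6255
den = 35.0195
Tf = 297.9665 K

297.9665 K


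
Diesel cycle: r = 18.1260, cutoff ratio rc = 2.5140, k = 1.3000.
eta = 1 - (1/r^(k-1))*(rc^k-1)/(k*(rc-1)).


r^(k-1) = 2.3850
rc^k = 3.3149
eta = 0.5069 = 50.6850%

50.6850%


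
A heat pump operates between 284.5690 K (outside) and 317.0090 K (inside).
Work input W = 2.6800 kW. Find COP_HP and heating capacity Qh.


COP = 317.0090 / 32.4400 = 9.7722
Qh = 9.7722 * 2.6800 = 26.1894 kW

COP = 9.7722, Qh = 26.1894 kW


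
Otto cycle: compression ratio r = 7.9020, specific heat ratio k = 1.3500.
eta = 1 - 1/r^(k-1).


r^(k-1) = 2.0616
eta = 1 - 1/2.0616 = 0.5149 = 51.4944%

51.4944%


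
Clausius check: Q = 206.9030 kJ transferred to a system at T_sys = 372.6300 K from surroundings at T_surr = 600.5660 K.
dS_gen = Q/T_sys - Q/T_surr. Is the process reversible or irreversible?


dS_sys = 206.9030/372.6300 = 0.5553 kJ/K
dS_surr = -206.9030/600.5660 = -0.3445 kJ/K
dS_gen = 0.5553 - 0.3445 = 0.2107 kJ/K (irreversible)

dS_gen = 0.2107 kJ/K, irreversible


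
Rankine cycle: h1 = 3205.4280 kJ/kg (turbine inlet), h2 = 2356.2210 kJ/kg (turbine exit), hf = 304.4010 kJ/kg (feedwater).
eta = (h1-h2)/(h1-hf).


W = 849.2070 kJ/kg
Q_in = 2901.0270 kJ/kg
eta = 0.2927 = 29.2726%

eta = 29.2726%


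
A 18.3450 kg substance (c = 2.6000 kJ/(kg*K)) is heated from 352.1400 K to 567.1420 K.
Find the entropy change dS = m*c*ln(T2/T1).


T2/T1 = 1.6106
ln(T2/T1) = 0.4766
dS = 18.3450 * 2.6000 * 0.4766 = 22.7315 kJ/K

22.7315 kJ/K


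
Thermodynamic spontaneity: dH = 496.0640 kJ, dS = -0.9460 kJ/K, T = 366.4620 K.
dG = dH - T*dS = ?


T*dS = 366.4620 * -0.9460 = -346.6731 kJ
dG = 496.0640 + 346.6731 = 842.7371 kJ (non-spontaneous)

dG = 842.7371 kJ, non-spontaneous


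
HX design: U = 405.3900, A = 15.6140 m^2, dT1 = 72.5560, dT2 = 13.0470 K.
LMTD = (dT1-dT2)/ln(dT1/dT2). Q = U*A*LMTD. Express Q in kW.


LMTD = 34.6829 K
Q = 405.3900 * 15.6140 * 34.6829 = 219534.6519 W = 219.5347 kW

219.5347 kW


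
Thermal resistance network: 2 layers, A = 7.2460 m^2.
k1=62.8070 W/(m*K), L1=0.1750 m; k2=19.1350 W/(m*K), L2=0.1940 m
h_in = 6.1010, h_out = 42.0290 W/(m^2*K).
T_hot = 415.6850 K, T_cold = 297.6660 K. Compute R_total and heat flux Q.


R_conv_in = 1/(6.1010*7.2460) = 0.0226
R_1 = 0.1750/(62.8070*7.2460) = 0.0004
R_2 = 0.1940/(19.1350*7.2460) = 0.0014
R_conv_out = 1/(42.0290*7.2460) = 0.0033
R_total = 0.0277 K/W
Q = 118.0190 / 0.0277 = 4262.4984 W

R_total = 0.0277 K/W, Q = 4262.4984 W


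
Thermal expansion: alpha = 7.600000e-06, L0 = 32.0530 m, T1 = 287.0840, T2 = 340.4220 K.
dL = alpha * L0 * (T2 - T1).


dT = 53.3380 K
dL = 7.600000e-06 * 32.0530 * 53.3380 = 0.012993 m
L_final = 32.065993 m

dL = 0.012993 m


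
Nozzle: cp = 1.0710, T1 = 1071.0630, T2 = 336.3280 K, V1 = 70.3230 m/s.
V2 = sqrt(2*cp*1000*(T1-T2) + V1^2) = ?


dT = 734.7350 K
2*cp*1000*dT = 1573802.3700
V1^2 = 4945.3243
V2 = sqrt(1578747.6943) = 1256.4823 m/s

1256.4823 m/s


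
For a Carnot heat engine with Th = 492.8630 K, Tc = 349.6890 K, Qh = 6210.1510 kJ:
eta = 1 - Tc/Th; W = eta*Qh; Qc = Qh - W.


eta = 1 - 349.6890/492.8630 = 0.2905
W = 0.2905 * 6210.1510 = 1804.0148 kJ
Qc = 6210.1510 - 1804.0148 = 4406.1362 kJ

eta = 29.0495%, W = 1804.0148 kJ, Qc = 4406.1362 kJ


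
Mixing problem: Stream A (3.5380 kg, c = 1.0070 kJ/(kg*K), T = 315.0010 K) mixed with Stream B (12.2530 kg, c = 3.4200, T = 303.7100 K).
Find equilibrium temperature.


num = 13849.3214
den = 45.4680
Tf = 304.5947 K

304.5947 K


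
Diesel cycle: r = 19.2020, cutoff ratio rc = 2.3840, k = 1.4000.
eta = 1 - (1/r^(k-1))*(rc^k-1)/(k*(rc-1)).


r^(k-1) = 3.2609
rc^k = 3.3747
eta = 0.6242 = 62.4165%

62.4165%


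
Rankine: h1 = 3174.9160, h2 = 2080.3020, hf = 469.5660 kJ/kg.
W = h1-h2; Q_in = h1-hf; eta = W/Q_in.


W = 1094.6140 kJ/kg
Q_in = 2705.3500 kJ/kg
eta = 0.4046 = 40.4611%

eta = 40.4611%


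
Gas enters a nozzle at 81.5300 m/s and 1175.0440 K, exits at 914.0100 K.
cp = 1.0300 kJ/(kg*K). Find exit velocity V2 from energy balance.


dT = 261.0340 K
2*cp*1000*dT = 537730.0400
V1^2 = 6647.1409
V2 = sqrt(544377.1809) = 737.8192 m/s

737.8192 m/s


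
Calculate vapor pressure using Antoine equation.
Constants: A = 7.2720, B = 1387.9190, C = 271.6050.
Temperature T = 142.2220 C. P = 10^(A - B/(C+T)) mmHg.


C+T = 413.8270
B/(C+T) = 3.3539
log10(P) = 7.2720 - 3.3539 = 3.9181
P = 10^3.9181 = 8282.0368 mmHg

8282.0368 mmHg


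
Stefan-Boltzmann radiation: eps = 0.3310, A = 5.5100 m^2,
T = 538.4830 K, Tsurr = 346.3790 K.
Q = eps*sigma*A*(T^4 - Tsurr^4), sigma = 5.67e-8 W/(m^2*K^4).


T^4 = 8.4079e+10
Tsurr^4 = 1.4395e+10
Q = 0.3310 * 5.67e-8 * 5.5100 * 6.9684e+10 = 7206.0520 W

7206.0520 W


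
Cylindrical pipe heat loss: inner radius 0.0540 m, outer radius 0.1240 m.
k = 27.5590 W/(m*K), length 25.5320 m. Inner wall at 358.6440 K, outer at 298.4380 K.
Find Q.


dT = 60.2060 K
ln(ro/ri) = 0.8313
Q = 2*pi*27.5590*25.5320*60.2060 / 0.8313 = 320192.7166 W

320192.7166 W


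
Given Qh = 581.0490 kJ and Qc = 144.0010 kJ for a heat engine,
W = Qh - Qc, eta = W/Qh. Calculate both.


W = 581.0490 - 144.0010 = 437.0480 kJ
eta = 437.0480 / 581.0490 = 0.7522 = 75.2171%

W = 437.0480 kJ, eta = 75.2171%


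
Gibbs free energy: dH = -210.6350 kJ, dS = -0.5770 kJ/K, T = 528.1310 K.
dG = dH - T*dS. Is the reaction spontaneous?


T*dS = 528.1310 * -0.5770 = -304.7316 kJ
dG = -210.6350 + 304.7316 = 94.0966 kJ (non-spontaneous)

dG = 94.0966 kJ, non-spontaneous


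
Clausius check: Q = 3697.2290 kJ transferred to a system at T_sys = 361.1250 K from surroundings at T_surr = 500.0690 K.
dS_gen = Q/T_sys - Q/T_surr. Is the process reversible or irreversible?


dS_sys = 3697.2290/361.1250 = 10.2381 kJ/K
dS_surr = -3697.2290/500.0690 = -7.3934 kJ/K
dS_gen = 10.2381 - 7.3934 = 2.8446 kJ/K (irreversible)

dS_gen = 2.8446 kJ/K, irreversible


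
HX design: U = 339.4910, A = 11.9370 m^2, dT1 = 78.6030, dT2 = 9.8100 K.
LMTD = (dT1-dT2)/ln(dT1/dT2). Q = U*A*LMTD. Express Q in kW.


LMTD = 33.0575 K
Q = 339.4910 * 11.9370 * 33.0575 = 133965.8314 W = 133.9658 kW

133.9658 kW


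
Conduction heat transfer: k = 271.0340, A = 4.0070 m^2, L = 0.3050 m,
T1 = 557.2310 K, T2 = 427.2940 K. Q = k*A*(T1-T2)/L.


dT = 129.9370 K
Q = 271.0340 * 4.0070 * 129.9370 / 0.3050 = 462675.0847 W

462675.0847 W


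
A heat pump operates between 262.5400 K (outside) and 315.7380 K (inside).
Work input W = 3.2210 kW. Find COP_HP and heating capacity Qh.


COP = 315.7380 / 53.1980 = 5.9351
Qh = 5.9351 * 3.2210 = 19.1171 kW

COP = 5.9351, Qh = 19.1171 kW


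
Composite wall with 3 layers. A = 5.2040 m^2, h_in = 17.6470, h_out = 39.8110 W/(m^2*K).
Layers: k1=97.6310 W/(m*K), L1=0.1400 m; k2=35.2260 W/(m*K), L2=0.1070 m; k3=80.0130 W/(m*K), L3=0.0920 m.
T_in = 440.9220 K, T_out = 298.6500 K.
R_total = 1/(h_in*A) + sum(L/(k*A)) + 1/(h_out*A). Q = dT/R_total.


R_conv_in = 1/(17.6470*5.2040) = 0.0109
R_1 = 0.1400/(97.6310*5.2040) = 0.0003
R_2 = 0.1070/(35.2260*5.2040) = 0.0006
R_3 = 0.0920/(80.0130*5.2040) = 0.0002
R_conv_out = 1/(39.8110*5.2040) = 0.0048
R_total = 0.0168 K/W
Q = 142.2720 / 0.0168 = 8470.5427 W

R_total = 0.0168 K/W, Q = 8470.5427 W


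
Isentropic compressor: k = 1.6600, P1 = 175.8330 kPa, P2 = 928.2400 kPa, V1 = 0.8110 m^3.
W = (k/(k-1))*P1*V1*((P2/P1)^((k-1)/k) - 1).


(k-1)/k = 0.3976
(P2/P1)^exp = 1.9377
W = 2.5152 * 175.8330 * 0.8110 * (1.9377 - 1) = 336.3115 kJ

336.3115 kJ


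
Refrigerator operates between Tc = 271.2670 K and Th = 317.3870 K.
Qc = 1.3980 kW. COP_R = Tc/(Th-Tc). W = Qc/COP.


COP = 271.2670 / 46.1200 = 5.8818
W = 1.3980 / 5.8818 = 0.2377 kW

COP = 5.8818, W = 0.2377 kW


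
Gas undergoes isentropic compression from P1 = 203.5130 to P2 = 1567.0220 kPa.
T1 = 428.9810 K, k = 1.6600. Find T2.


(k-1)/k = 0.3976
(P2/P1)^exp = 2.2514
T2 = 428.9810 * 2.2514 = 965.8176 K

965.8176 K


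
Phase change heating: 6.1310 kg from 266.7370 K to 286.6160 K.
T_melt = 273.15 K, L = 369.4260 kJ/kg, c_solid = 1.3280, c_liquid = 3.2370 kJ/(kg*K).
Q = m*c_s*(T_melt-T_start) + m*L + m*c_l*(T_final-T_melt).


Q1 (sensible, solid) = 6.1310 * 1.3280 * 6.4130 = 52.2144 kJ
Q2 (latent) = 6.1310 * 369.4260 = 2264.9508 kJ
Q3 (sensible, liquid) = 6.1310 * 3.2370 * 13.4660 = 267.2469 kJ
Q_total = 2584.4121 kJ

2584.4121 kJ


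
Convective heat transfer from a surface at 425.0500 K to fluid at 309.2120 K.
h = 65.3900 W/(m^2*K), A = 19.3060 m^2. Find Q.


dT = 115.8380 K
Q = 65.3900 * 19.3060 * 115.8380 = 146236.1315 W

146236.1315 W


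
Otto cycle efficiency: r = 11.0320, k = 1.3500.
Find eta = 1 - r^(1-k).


r^(k-1) = 2.3170
eta = 1 - 1/2.3170 = 0.5684 = 56.8410%

56.8410%


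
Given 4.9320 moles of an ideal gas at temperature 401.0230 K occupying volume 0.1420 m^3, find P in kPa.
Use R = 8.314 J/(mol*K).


P = nRT/V = 4.9320 * 8.314 * 401.0230 / 0.1420
= 16443.8070 / 0.1420 = 115801.4574 Pa = 115.8015 kPa

115.8015 kPa


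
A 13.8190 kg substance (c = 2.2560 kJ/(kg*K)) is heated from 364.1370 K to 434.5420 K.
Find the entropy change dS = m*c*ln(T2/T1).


T2/T1 = 1.1933
ln(T2/T1) = 0.1768
dS = 13.8190 * 2.2560 * 0.1768 = 5.5107 kJ/K

5.5107 kJ/K


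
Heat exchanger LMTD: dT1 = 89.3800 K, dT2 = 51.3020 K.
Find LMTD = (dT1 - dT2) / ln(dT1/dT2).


dT1/dT2 = 1.7422
ln(dT1/dT2) = 0.5552
LMTD = 38.0780 / 0.5552 = 68.5883 K

68.5883 K


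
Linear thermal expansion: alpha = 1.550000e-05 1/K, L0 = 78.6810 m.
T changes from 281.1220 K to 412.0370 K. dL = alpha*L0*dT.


dT = 130.9150 K
dL = 1.550000e-05 * 78.6810 * 130.9150 = 0.159658 m
L_final = 78.840658 m

dL = 0.159658 m


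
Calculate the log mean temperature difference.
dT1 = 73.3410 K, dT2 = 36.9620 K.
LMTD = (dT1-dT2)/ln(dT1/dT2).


dT1/dT2 = 1.9842
ln(dT1/dT2) = 0.6852
LMTD = 36.3790 / 0.6852 = 53.0902 K

53.0902 K


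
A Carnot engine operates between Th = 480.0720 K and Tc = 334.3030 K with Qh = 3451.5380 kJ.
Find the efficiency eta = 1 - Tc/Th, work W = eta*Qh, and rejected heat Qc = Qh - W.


eta = 1 - 334.3030/480.0720 = 0.3036
W = 0.3036 * 3451.5380 = 1048.0246 kJ
Qc = 3451.5380 - 1048.0246 = 2403.5134 kJ

eta = 30.3640%, W = 1048.0246 kJ, Qc = 2403.5134 kJ


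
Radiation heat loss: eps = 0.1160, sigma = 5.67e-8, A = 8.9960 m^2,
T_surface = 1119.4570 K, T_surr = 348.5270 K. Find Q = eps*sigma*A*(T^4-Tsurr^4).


T^4 = 1.5705e+12
Tsurr^4 = 1.4755e+10
Q = 0.1160 * 5.67e-8 * 8.9960 * 1.5557e+12 = 92049.3007 W

92049.3007 W


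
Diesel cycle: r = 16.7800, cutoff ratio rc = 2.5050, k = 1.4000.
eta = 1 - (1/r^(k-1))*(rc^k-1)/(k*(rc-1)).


r^(k-1) = 3.0897
rc^k = 3.6169
eta = 0.5980 = 59.8026%

59.8026%


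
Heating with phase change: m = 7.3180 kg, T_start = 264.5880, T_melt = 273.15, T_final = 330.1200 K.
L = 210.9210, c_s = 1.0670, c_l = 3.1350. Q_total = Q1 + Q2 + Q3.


Q1 (sensible, solid) = 7.3180 * 1.0670 * 8.5620 = 66.8547 kJ
Q2 (latent) = 7.3180 * 210.9210 = 1543.5199 kJ
Q3 (sensible, liquid) = 7.3180 * 3.1350 * 56.9700 = 1307.0018 kJ
Q_total = 2917.3763 kJ

2917.3763 kJ


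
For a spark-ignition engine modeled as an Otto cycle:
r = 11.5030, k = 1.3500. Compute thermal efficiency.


r^(k-1) = 2.3512
eta = 1 - 1/2.3512 = 0.5747 = 57.4680%

57.4680%


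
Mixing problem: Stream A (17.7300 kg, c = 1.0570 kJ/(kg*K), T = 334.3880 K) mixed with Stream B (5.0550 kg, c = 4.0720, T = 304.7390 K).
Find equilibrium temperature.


num = 12539.3705
den = 39.3246
Tf = 318.8686 K

318.8686 K


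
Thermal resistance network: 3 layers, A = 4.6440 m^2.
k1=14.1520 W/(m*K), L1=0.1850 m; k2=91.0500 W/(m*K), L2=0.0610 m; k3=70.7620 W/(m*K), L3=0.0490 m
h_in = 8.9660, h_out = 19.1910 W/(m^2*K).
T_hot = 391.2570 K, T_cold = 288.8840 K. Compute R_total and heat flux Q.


R_conv_in = 1/(8.9660*4.6440) = 0.0240
R_1 = 0.1850/(14.1520*4.6440) = 0.0028
R_2 = 0.0610/(91.0500*4.6440) = 0.0001
R_3 = 0.0490/(70.7620*4.6440) = 0.0001
R_conv_out = 1/(19.1910*4.6440) = 0.0112
R_total = 0.0383 K/W
Q = 102.3730 / 0.0383 = 2669.7752 W

R_total = 0.0383 K/W, Q = 2669.7752 W


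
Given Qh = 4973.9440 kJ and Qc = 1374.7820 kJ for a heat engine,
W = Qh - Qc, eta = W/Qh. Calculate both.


W = 4973.9440 - 1374.7820 = 3599.1620 kJ
eta = 3599.1620 / 4973.9440 = 0.7236 = 72.3603%

W = 3599.1620 kJ, eta = 72.3603%


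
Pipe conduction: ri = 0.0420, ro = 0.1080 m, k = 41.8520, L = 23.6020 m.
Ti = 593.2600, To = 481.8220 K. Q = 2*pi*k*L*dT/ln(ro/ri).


dT = 111.4380 K
ln(ro/ri) = 0.9445
Q = 2*pi*41.8520*23.6020*111.4380 / 0.9445 = 732308.1897 W

732308.1897 W


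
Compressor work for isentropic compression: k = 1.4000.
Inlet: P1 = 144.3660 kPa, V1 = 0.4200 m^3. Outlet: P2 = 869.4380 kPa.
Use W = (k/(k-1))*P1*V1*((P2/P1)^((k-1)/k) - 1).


(k-1)/k = 0.2857
(P2/P1)^exp = 1.6703
W = 3.5000 * 144.3660 * 0.4200 * (1.6703 - 1) = 142.2481 kJ

142.2481 kJ


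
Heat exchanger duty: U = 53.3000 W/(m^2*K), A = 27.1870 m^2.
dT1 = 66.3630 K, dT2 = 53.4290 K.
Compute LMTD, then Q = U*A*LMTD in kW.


LMTD = 59.6625 K
Q = 53.3000 * 27.1870 * 59.6625 = 86455.0001 W = 86.4550 kW

86.4550 kW


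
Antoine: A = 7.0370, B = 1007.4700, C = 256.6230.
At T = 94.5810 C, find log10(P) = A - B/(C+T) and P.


C+T = 351.2040
B/(C+T) = 2.8686
log10(P) = 7.0370 - 2.8686 = 4.1684
P = 10^4.1684 = 14736.0922 mmHg

14736.0922 mmHg


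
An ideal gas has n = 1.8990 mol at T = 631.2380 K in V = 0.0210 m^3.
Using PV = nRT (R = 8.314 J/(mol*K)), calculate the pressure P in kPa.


P = nRT/V = 1.8990 * 8.314 * 631.2380 / 0.0210
= 9966.1661 / 0.0210 = 474579.3371 Pa = 474.5793 kPa

474.5793 kPa


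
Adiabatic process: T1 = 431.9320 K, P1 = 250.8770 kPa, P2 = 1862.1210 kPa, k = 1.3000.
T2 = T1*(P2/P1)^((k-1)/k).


(k-1)/k = 0.2308
(P2/P1)^exp = 1.5882
T2 = 431.9320 * 1.5882 = 685.9791 K

685.9791 K


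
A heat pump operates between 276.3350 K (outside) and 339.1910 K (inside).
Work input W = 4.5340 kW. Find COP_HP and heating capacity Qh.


COP = 339.1910 / 62.8560 = 5.3963
Qh = 5.3963 * 4.5340 = 24.4669 kW

COP = 5.3963, Qh = 24.4669 kW


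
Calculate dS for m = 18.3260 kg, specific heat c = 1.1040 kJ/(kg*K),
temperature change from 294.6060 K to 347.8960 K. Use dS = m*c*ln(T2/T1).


T2/T1 = 1.1809
ln(T2/T1) = 0.1663
dS = 18.3260 * 1.1040 * 0.1663 = 3.3639 kJ/K

3.3639 kJ/K


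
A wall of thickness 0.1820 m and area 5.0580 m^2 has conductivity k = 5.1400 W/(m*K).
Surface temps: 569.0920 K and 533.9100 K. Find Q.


dT = 35.1820 K
Q = 5.1400 * 5.0580 * 35.1820 / 0.1820 = 5025.6366 W

5025.6366 W


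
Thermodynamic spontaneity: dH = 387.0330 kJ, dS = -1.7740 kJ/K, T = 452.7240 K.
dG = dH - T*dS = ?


T*dS = 452.7240 * -1.7740 = -803.1324 kJ
dG = 387.0330 + 803.1324 = 1190.1654 kJ (non-spontaneous)

dG = 1190.1654 kJ, non-spontaneous


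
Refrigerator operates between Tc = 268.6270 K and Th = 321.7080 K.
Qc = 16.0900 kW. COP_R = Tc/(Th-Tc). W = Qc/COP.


COP = 268.6270 / 53.0810 = 5.0607
W = 16.0900 / 5.0607 = 3.1794 kW

COP = 5.0607, W = 3.1794 kW


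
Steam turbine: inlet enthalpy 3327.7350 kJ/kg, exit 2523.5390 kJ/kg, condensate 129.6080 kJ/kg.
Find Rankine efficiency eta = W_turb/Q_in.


W = 804.1960 kJ/kg
Q_in = 3198.1270 kJ/kg
eta = 0.2515 = 25.1458%

eta = 25.1458%
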